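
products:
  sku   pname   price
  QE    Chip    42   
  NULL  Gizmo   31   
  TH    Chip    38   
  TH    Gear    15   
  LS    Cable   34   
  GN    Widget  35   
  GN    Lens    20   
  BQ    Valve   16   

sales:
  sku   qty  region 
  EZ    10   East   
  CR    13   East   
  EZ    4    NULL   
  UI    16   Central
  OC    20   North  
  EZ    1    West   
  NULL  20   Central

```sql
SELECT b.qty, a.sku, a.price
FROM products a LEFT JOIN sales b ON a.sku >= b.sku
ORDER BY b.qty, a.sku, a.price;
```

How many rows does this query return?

LEFT JOIN keeps every row from `products`; unmatched rows get NULL for `sales`'s columns.
Matching on a.sku >= b.sku. A NULL in a compared column never satisfies the condition.
- a[0] sku=QE → 5 match(es) in b → 5 row(s).
- a[1] sku=NULL → no match; kept with NULLs on the b side.
- a[2] sku=TH → 5 match(es) in b → 5 row(s).
- a[3] sku=TH → 5 match(es) in b → 5 row(s).
- a[4] sku=LS → 4 match(es) in b → 4 row(s).
- a[5] sku=GN → 4 match(es) in b → 4 row(s).
- a[6] sku=GN → 4 match(es) in b → 4 row(s).
- a[7] sku=BQ → no match; kept with NULLs on the b side.
Total: 27 matched + 2 padded = 29 rows.

29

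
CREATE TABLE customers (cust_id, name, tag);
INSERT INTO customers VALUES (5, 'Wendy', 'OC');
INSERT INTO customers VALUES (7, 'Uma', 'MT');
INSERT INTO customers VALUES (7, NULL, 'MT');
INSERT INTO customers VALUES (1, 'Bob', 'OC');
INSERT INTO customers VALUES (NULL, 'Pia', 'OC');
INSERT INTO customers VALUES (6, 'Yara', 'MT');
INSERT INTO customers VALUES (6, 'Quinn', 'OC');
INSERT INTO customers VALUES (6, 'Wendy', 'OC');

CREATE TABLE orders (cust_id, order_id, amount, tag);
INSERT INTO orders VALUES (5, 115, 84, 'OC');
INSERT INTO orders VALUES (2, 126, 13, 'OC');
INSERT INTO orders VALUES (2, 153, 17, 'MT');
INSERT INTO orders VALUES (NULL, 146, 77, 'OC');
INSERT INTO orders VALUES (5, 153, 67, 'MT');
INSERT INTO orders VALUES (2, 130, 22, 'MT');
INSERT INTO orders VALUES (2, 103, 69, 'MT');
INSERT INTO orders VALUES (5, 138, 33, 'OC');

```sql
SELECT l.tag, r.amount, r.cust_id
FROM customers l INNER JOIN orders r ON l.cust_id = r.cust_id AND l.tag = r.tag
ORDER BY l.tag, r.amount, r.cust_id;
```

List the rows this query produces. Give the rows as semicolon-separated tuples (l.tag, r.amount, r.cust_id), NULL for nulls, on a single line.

INNER JOIN keeps only pairs where the ON condition holds.
Matching on l.cust_id = r.cust_id AND l.tag = r.tag. A NULL in a compared column never satisfies the condition.
- cust_id=5, tag=OC: 2 matching r row(s), so 2 row(s) emitted.
- cust_id=7, tag=MT: no matching r row, dropped.
- cust_id=7, tag=MT: no matching r row, dropped.
- cust_id=1, tag=OC: no matching r row, dropped.
- cust_id=NULL, tag=OC: no matching r row, dropped.
- cust_id=6, tag=MT: no matching r row, dropped.
- cust_id=6, tag=OC: no matching r row, dropped.
- cust_id=6, tag=OC: no matching r row, dropped.
After projecting and ordering:
l.tag | r.amount | r.cust_id
OC | 33 | 5
OC | 84 | 5

(OC, 33, 5); (OC, 84, 5)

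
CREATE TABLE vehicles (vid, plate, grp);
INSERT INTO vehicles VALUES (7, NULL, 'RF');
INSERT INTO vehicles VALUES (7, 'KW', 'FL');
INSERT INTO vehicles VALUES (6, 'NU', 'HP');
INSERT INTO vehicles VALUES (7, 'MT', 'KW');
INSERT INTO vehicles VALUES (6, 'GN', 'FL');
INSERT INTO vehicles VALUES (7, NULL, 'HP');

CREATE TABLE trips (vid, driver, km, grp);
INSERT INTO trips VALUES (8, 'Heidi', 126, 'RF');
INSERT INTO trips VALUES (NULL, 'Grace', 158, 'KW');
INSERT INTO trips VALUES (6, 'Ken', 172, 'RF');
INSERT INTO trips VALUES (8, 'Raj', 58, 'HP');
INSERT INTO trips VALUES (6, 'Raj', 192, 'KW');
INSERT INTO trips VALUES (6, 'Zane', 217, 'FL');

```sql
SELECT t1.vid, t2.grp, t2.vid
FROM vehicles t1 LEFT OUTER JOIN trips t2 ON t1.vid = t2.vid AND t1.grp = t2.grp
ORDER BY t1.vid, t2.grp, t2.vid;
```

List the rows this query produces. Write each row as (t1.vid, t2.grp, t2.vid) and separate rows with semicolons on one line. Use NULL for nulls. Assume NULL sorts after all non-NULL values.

(6, FL, 6); (6, NULL, NULL); (7, NULL, NULL); (7, NULL, NULL); (7, NULL, NULL); (7, NULL, NULL)

LEFT JOIN keeps every row from `vehicles`; unmatched rows get NULL for `trips`'s columns.
Matching on t1.vid = t2.vid AND t1.grp = t2.grp. A NULL in a compared column never satisfies the condition.
- vid=7, grp=RF: no t2 row matches, row kept with t2 columns NULL.
- vid=7, grp=FL: no t2 row matches, row kept with t2 columns NULL.
- vid=6, grp=HP: no t2 row matches, row kept with t2 columns NULL.
- vid=7, grp=KW: no t2 row matches, row kept with t2 columns NULL.
- vid=6, grp=FL: 1 matching t2 row(s), so 1 row(s) emitted.
- vid=7, grp=HP: no t2 row matches, row kept with t2 columns NULL.
After projecting and ordering:
t1.vid | t2.grp | t2.vid
6 | FL | 6
6 | NULL | NULL
7 | NULL | NULL
7 | NULL | NULL
7 | NULL | NULL
7 | NULL | NULL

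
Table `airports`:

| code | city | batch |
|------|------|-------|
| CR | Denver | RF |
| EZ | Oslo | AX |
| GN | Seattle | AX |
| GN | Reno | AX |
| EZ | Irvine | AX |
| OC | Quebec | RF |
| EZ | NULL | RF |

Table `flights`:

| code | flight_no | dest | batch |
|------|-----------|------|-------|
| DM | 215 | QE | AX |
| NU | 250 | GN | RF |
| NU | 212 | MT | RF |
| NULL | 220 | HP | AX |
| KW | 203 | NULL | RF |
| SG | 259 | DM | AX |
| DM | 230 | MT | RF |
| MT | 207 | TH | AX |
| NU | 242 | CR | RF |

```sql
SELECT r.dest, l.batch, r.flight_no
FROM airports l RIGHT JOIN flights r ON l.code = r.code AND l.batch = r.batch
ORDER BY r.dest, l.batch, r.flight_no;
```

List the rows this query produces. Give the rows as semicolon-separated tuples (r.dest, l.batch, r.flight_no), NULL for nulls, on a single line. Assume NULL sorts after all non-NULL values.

RIGHT JOIN keeps every row from `flights`; unmatched rows get NULL for `airports`'s columns.
Matching on l.code = r.code AND l.batch = r.batch. A NULL in a compared column never satisfies the condition.
- l row (code=CR, batch=RF): no match.
- l row (code=EZ, batch=AX): no match.
- l row (code=GN, batch=AX): no match.
- l row (code=GN, batch=AX): no match.
- l row (code=EZ, batch=AX): no match.
- l row (code=OC, batch=RF): no match.
- l row (code=EZ, batch=RF): no match.
- 9 r row(s) had no l match → kept, l columns NULL.
After projecting and ordering:
r.dest | l.batch | r.flight_no
CR | NULL | 242
DM | NULL | 259
GN | NULL | 250
HP | NULL | 220
MT | NULL | 212
MT | NULL | 230
QE | NULL | 215
TH | NULL | 207
NULL | NULL | 203

(CR, NULL, 242); (DM, NULL, 259); (GN, NULL, 250); (HP, NULL, 220); (MT, NULL, 212); (MT, NULL, 230); (QE, NULL, 215); (TH, NULL, 207); (NULL, NULL, 203)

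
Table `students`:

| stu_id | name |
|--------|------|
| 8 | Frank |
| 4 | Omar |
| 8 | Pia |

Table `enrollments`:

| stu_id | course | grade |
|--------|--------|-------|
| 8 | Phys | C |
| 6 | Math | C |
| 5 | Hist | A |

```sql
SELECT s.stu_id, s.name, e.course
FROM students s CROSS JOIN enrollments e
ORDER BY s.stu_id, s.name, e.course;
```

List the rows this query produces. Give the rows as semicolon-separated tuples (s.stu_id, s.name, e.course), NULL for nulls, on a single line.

CROSS JOIN pairs every row of `students` with every row of `enrollments`: 3 × 3 = 9 rows.
After projecting and ordering:
s.stu_id | s.name | e.course
4 | Omar | Hist
4 | Omar | Math
4 | Omar | Phys
8 | Frank | Hist
8 | Frank | Math
8 | Frank | Phys
8 | Pia | Hist
8 | Pia | Math
8 | Pia | Phys

(4, Omar, Hist); (4, Omar, Math); (4, Omar, Phys); (8, Frank, Hist); (8, Frank, Math); (8, Frank, Phys); (8, Pia, Hist); (8, Pia, Math); (8, Pia, Phys)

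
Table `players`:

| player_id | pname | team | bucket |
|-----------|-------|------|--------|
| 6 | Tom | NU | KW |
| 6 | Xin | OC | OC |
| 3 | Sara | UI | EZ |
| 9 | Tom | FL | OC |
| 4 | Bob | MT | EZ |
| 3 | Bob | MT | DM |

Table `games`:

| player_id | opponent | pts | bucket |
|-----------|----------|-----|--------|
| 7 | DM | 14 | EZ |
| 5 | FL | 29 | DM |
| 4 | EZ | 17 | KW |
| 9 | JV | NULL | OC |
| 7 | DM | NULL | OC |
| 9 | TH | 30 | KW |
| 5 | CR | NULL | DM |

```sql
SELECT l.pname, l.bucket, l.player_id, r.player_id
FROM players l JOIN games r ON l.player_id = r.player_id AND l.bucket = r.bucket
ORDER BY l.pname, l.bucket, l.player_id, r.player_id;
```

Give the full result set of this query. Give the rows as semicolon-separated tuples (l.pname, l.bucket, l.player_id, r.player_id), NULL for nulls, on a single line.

INNER JOIN keeps only pairs where the ON condition holds.
Matching on l.player_id = r.player_id AND l.bucket = r.bucket.
- player_id=6, bucket=KW: no matching r row, dropped.
- player_id=6, bucket=OC: no matching r row, dropped.
- player_id=3, bucket=EZ: no matching r row, dropped.
- player_id=9, bucket=OC: 1 matching r row(s), so 1 row(s) emitted.
- player_id=4, bucket=EZ: no matching r row, dropped.
- player_id=3, bucket=DM: no matching r row, dropped.
After projecting and ordering:
l.pname | l.bucket | l.player_id | r.player_id
Tom | OC | 9 | 9

(Tom, OC, 9, 9)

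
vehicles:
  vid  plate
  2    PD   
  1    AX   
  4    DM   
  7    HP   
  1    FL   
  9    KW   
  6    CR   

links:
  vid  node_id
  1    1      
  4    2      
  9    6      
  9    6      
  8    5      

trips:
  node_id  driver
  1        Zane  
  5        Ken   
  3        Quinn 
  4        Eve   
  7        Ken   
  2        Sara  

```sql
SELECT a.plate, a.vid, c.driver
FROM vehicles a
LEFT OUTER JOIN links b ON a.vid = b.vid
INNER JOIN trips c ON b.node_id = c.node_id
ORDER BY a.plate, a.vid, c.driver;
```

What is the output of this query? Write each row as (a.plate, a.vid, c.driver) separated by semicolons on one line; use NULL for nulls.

(AX, 1, Zane); (DM, 4, Sara); (FL, 1, Zane)

Joins associate left-to-right: vehicles LEFT JOIN links on vid gives 8 intermediate row(s).
Then INNER JOIN `trips c` on node_id: keep only rows whose b.node_id appears in c.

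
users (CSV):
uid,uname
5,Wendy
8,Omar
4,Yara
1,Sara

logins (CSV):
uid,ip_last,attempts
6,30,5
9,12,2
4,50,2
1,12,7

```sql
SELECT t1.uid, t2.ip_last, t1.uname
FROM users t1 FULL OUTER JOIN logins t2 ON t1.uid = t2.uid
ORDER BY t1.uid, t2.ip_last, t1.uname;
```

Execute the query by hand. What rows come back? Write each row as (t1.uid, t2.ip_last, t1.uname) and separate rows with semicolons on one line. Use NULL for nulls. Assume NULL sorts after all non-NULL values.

FULL OUTER JOIN keeps every row from both sides; unmatched rows get NULL for the other side's columns.
Matching on t1.uid = t2.uid.
Matched pairs: 2; unmatched t1 rows kept: 2; unmatched t2 rows kept: 2.

(1, 12, Sara); (4, 50, Yara); (5, NULL, Wendy); (8, NULL, Omar); (NULL, 12, NULL); (NULL, 30, NULL)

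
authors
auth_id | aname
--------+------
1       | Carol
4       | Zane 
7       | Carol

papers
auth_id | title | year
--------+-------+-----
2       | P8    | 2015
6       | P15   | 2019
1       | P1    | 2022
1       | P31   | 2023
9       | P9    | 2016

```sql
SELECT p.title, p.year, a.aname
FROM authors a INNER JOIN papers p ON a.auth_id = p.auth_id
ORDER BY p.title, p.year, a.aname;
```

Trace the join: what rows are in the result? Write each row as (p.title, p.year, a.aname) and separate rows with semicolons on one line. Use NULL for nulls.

(P1, 2022, Carol); (P31, 2023, Carol)

INNER JOIN keeps only pairs where the ON condition holds.
Matching on a.auth_id = p.auth_id.
- a (auth_id=1) pairs with 2 row(s) of p.
- a (auth_id=4) has no partner → excluded.
- a (auth_id=7) has no partner → excluded.
After projecting and ordering:
p.title | p.year | a.aname
P1 | 2022 | Carol
P31 | 2023 | Carol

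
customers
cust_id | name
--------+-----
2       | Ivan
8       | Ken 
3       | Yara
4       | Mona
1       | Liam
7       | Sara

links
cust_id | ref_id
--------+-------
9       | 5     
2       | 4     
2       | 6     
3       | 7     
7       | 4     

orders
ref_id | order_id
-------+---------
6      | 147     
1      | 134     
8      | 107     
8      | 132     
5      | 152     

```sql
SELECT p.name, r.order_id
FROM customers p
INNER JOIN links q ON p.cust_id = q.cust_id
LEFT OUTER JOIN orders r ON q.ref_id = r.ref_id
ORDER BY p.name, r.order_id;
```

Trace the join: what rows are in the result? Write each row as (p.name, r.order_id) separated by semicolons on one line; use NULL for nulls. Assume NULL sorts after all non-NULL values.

(Ivan, 147); (Ivan, NULL); (Sara, NULL); (Yara, NULL)

Joins associate left-to-right: customers INNER JOIN links on cust_id gives 4 intermediate row(s).
Then LEFT JOIN `orders r` on ref_id: each of those 4 rows is kept; rows whose q.ref_id has no match in r get NULL for r's columns.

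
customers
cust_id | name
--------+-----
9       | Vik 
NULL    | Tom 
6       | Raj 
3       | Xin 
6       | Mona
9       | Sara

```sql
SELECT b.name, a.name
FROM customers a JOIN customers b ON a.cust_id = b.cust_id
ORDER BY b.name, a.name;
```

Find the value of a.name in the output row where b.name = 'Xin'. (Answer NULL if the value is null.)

Xin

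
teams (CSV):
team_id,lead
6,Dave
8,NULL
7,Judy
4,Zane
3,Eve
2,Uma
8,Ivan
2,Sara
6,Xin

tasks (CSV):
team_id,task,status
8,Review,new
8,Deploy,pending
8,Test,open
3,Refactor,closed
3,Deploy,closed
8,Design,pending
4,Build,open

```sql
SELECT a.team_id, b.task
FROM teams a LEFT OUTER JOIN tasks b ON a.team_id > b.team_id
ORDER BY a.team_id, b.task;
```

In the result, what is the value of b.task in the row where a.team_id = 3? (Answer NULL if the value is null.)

NULL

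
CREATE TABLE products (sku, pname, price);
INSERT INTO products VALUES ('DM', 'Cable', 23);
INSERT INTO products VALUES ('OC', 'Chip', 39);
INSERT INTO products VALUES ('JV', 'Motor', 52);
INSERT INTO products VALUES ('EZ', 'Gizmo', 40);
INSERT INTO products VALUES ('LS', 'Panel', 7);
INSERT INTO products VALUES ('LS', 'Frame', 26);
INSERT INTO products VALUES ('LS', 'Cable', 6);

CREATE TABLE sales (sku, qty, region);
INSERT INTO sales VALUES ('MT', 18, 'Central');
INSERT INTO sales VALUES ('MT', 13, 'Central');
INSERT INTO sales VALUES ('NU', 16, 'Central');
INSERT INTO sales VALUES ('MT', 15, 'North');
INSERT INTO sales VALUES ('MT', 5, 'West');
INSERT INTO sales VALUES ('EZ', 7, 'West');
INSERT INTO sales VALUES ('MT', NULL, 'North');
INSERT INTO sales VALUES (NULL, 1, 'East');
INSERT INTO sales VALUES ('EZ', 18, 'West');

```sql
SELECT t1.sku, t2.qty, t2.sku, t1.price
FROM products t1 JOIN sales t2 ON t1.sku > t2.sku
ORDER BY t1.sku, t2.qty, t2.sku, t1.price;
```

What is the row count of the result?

16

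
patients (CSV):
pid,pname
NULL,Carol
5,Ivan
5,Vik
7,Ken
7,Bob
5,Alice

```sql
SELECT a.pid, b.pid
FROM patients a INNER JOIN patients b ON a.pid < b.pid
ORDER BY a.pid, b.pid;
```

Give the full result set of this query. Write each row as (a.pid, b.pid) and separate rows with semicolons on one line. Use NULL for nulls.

(5, 7); (5, 7); (5, 7); (5, 7); (5, 7); (5, 7)

INNER JOIN keeps only pairs where the ON condition holds.
Matching on a.pid < b.pid. A NULL in a compared column never satisfies the condition.
- a (pid=NULL) has no partner → excluded.
- a (pid=5) pairs with 2 row(s) of b.
- a (pid=5) pairs with 2 row(s) of b.
- a (pid=7) has no partner → excluded.
- a (pid=7) has no partner → excluded.
- a (pid=5) pairs with 2 row(s) of b.
After projecting and ordering:
a.pid | b.pid
5 | 7
5 | 7
5 | 7
5 | 7
5 | 7
5 | 7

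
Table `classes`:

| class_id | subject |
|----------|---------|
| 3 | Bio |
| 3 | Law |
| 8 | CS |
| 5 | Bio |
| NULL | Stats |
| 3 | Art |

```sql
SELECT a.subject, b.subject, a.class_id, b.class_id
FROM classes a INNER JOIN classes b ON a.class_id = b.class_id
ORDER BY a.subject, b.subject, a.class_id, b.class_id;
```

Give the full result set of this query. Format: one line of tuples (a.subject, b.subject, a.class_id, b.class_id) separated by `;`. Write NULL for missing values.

(Art, Art, 3, 3); (Art, Bio, 3, 3); (Art, Law, 3, 3); (Bio, Art, 3, 3); (Bio, Bio, 3, 3); (Bio, Bio, 5, 5); (Bio, Law, 3, 3); (CS, CS, 8, 8); (Law, Art, 3, 3); (Law, Bio, 3, 3); (Law, Law, 3, 3)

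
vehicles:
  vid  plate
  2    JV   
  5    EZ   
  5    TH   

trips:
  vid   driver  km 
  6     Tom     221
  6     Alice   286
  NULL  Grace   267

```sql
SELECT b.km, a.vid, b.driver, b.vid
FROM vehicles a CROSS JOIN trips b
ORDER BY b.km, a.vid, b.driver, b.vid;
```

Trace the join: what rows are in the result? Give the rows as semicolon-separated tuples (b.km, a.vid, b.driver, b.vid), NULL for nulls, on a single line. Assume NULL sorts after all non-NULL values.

(221, 2, Tom, 6); (221, 5, Tom, 6); (221, 5, Tom, 6); (267, 2, Grace, NULL); (267, 5, Grace, NULL); (267, 5, Grace, NULL); (286, 2, Alice, 6); (286, 5, Alice, 6); (286, 5, Alice, 6)

CROSS JOIN pairs every row of `vehicles` with every row of `trips`: 3 × 3 = 9 rows.
After projecting and ordering:
b.km | a.vid | b.driver | b.vid
221 | 2 | Tom | 6
221 | 5 | Tom | 6
221 | 5 | Tom | 6
267 | 2 | Grace | NULL
267 | 5 | Grace | NULL
267 | 5 | Grace | NULL
286 | 2 | Alice | 6
286 | 5 | Alice | 6
286 | 5 | Alice | 6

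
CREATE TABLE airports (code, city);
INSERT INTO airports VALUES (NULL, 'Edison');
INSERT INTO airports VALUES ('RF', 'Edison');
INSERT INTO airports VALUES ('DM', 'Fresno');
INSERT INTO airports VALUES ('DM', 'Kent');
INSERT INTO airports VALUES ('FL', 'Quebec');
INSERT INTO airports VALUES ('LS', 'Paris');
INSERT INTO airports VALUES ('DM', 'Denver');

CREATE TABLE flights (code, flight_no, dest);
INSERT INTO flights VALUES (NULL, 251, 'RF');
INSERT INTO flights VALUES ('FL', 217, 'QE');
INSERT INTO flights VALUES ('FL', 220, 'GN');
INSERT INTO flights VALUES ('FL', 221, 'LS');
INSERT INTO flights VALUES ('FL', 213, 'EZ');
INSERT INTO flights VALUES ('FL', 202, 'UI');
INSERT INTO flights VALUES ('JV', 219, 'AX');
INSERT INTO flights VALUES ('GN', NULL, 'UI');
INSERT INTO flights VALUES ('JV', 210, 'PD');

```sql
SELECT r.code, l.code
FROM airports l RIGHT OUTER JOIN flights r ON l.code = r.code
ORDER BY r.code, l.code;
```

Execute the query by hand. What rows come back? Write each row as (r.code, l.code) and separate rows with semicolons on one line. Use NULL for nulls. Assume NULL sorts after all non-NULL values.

RIGHT JOIN keeps every row from `flights`; unmatched rows get NULL for `airports`'s columns.
Matching on l.code = r.code. A NULL in a compared column never satisfies the condition.
Matched pairs: 5; unmatched r rows kept: 4.

(FL, FL); (FL, FL); (FL, FL); (FL, FL); (FL, FL); (GN, NULL); (JV, NULL); (JV, NULL); (NULL, NULL)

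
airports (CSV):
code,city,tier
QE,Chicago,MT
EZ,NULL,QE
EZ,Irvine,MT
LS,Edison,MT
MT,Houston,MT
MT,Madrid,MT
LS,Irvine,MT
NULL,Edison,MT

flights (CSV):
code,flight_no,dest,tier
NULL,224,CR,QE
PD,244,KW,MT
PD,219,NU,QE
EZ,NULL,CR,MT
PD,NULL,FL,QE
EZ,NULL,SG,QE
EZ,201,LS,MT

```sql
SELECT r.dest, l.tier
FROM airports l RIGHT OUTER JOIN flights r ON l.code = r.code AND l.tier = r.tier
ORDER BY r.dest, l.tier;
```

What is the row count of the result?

7

RIGHT JOIN keeps every row from `flights`; unmatched rows get NULL for `airports`'s columns.
Matching on l.code = r.code AND l.tier = r.tier. A NULL in a compared column never satisfies the condition.
- code=QE, tier=MT: no matching r row.
- code=EZ, tier=QE: 1 matching r row(s), so 1 row(s) emitted.
- code=EZ, tier=MT: 2 matching r row(s), so 2 row(s) emitted.
- code=LS, tier=MT: no matching r row.
- code=MT, tier=MT: no matching r row.
- code=MT, tier=MT: no matching r row.
- code=LS, tier=MT: no matching r row.
- code=NULL, tier=MT: no matching r row.
- 4 row(s) from r found no l partner → padded with NULL.
Total: 3 matched + 4 padded = 7 rows.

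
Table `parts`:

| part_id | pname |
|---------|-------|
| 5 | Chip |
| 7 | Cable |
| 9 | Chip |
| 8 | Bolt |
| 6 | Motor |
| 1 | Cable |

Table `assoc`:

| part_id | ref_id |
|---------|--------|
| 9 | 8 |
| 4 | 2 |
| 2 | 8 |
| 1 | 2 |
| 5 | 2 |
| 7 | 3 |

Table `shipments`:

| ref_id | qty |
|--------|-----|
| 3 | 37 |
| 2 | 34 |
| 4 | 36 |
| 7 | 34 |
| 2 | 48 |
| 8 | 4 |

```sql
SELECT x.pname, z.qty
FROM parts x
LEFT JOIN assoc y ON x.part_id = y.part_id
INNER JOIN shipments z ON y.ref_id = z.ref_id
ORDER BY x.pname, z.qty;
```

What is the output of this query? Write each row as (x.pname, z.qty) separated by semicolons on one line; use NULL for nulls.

Joins associate left-to-right: parts LEFT JOIN assoc on part_id gives 6 intermediate row(s).
Then INNER JOIN `shipments z` on ref_id: keep only rows whose y.ref_id appears in z.

(Cable, 34); (Cable, 37); (Cable, 48); (Chip, 4); (Chip, 34); (Chip, 48)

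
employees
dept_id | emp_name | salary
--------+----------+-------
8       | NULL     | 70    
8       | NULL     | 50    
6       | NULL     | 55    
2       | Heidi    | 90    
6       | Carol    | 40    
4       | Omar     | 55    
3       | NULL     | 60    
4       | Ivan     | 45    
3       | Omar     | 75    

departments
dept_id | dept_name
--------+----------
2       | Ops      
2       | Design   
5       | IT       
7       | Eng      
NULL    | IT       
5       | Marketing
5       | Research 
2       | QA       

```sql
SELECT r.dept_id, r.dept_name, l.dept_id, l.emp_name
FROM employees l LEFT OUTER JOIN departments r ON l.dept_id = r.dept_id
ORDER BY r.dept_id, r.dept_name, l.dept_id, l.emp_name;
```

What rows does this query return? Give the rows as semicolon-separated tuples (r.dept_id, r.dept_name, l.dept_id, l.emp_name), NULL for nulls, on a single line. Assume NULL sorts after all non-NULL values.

(2, Design, 2, Heidi); (2, Ops, 2, Heidi); (2, QA, 2, Heidi); (NULL, NULL, 3, Omar); (NULL, NULL, 3, NULL); (NULL, NULL, 4, Ivan); (NULL, NULL, 4, Omar); (NULL, NULL, 6, Carol); (NULL, NULL, 6, NULL); (NULL, NULL, 8, NULL); (NULL, NULL, 8, NULL)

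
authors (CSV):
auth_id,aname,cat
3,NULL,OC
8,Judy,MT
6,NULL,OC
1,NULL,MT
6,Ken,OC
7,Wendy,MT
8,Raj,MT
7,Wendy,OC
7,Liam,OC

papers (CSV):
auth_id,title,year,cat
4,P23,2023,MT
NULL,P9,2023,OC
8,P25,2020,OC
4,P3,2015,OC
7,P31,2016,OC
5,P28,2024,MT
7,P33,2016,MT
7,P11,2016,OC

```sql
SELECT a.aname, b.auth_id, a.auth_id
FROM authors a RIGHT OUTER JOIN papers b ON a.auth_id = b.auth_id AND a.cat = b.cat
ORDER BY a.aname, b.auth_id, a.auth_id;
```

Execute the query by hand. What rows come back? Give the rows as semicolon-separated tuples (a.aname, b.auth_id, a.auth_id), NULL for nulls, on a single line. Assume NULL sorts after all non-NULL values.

(Liam, 7, 7); (Liam, 7, 7); (Wendy, 7, 7); (Wendy, 7, 7); (Wendy, 7, 7); (NULL, 4, NULL); (NULL, 4, NULL); (NULL, 5, NULL); (NULL, 8, NULL); (NULL, NULL, NULL)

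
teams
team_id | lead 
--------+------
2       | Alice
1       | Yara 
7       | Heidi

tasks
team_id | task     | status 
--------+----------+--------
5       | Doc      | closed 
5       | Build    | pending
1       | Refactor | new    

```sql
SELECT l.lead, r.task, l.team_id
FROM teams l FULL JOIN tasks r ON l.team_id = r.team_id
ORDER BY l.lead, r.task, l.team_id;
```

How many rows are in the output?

5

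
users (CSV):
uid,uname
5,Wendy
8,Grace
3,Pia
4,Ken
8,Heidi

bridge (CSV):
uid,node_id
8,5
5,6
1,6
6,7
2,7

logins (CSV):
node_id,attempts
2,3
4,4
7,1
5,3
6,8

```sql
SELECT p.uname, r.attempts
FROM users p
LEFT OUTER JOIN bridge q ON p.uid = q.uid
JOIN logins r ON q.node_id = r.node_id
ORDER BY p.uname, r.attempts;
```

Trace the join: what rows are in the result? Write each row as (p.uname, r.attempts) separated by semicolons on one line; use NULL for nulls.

(Grace, 3); (Heidi, 3); (Wendy, 8)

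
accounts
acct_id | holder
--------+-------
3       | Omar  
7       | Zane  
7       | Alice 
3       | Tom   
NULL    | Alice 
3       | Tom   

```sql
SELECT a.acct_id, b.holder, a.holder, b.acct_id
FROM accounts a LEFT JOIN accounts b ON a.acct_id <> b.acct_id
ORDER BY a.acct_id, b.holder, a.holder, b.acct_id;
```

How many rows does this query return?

13

LEFT JOIN keeps every row from `accounts a`; unmatched rows get NULL for `accounts b`'s columns.
Matching on a.acct_id <> b.acct_id. A NULL in a compared column never satisfies the condition.
Matched pairs: 12; unmatched a rows kept: 1.
Total: 12 matched + 1 padded = 13 rows.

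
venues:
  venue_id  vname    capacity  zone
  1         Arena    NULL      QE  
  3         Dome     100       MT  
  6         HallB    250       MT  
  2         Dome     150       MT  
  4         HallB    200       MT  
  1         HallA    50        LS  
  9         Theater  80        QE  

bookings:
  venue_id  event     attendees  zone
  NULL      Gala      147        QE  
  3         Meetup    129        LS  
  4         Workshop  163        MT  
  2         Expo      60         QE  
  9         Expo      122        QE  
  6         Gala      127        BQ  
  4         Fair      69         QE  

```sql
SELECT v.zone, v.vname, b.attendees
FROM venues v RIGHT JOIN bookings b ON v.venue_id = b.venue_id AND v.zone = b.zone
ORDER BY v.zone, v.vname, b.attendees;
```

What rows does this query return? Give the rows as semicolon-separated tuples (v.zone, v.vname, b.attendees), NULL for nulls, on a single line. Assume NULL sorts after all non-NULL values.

RIGHT JOIN keeps every row from `bookings`; unmatched rows get NULL for `venues`'s columns.
Matching on v.venue_id = b.venue_id AND v.zone = b.zone. A NULL in a compared column never satisfies the condition.
- venue_id=1, zone=QE: no matching b row.
- venue_id=3, zone=MT: no matching b row.
- venue_id=6, zone=MT: no matching b row.
- venue_id=2, zone=MT: no matching b row.
- venue_id=4, zone=MT: 1 matching b row(s), so 1 row(s) emitted.
- venue_id=1, zone=LS: no matching b row.
- venue_id=9, zone=QE: 1 matching b row(s), so 1 row(s) emitted.
- 5 row(s) from b found no v partner → padded with NULL.
After projecting and ordering:
v.zone | v.vname | b.attendees
MT | HallB | 163
QE | Theater | 122
NULL | NULL | 60
NULL | NULL | 69
NULL | NULL | 127
NULL | NULL | 129
NULL | NULL | 147

(MT, HallB, 163); (QE, Theater, 122); (NULL, NULL, 60); (NULL, NULL, 69); (NULL, NULL, 127); (NULL, NULL, 129); (NULL, NULL, 147)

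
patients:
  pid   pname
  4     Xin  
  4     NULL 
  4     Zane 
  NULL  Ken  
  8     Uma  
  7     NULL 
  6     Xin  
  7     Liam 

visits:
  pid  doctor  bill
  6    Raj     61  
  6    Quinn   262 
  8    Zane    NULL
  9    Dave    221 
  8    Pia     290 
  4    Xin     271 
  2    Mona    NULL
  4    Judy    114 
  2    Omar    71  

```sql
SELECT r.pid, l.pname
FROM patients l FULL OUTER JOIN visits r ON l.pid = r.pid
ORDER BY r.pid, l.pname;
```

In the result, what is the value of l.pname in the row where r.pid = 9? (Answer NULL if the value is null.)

NULL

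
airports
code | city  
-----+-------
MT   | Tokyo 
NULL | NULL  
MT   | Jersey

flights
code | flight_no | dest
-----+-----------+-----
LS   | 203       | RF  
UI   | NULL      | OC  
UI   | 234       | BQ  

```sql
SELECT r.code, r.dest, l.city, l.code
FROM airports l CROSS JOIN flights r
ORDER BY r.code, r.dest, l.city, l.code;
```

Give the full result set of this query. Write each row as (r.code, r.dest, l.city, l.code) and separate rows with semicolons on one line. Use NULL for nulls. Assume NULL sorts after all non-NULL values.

CROSS JOIN pairs every row of `airports` with every row of `flights`: 3 × 3 = 9 rows.
After projecting and ordering:
r.code | r.dest | l.city | l.code
LS | RF | Jersey | MT
LS | RF | Tokyo | MT
LS | RF | NULL | NULL
UI | BQ | Jersey | MT
UI | BQ | Tokyo | MT
UI | BQ | NULL | NULL
UI | OC | Jersey | MT
UI | OC | Tokyo | MT
UI | OC | NULL | NULL

(LS, RF, Jersey, MT); (LS, RF, Tokyo, MT); (LS, RF, NULL, NULL); (UI, BQ, Jersey, MT); (UI, BQ, Tokyo, MT); (UI, BQ, NULL, NULL); (UI, OC, Jersey, MT); (UI, OC, Tokyo, MT); (UI, OC, NULL, NULL)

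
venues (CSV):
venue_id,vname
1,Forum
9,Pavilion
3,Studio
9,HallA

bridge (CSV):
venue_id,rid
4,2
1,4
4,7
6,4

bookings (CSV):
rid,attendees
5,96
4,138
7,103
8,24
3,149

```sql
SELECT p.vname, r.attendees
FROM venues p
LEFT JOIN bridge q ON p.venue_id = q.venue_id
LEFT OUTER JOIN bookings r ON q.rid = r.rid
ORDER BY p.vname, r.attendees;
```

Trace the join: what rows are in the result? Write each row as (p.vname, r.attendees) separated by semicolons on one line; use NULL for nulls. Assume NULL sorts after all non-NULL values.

Joins associate left-to-right: venues LEFT JOIN bridge on venue_id gives 4 intermediate row(s).
Then LEFT JOIN `bookings r` on rid: each of those 4 rows is kept; rows whose q.rid has no match in r get NULL for r's columns.

(Forum, 138); (HallA, NULL); (Pavilion, NULL); (Studio, NULL)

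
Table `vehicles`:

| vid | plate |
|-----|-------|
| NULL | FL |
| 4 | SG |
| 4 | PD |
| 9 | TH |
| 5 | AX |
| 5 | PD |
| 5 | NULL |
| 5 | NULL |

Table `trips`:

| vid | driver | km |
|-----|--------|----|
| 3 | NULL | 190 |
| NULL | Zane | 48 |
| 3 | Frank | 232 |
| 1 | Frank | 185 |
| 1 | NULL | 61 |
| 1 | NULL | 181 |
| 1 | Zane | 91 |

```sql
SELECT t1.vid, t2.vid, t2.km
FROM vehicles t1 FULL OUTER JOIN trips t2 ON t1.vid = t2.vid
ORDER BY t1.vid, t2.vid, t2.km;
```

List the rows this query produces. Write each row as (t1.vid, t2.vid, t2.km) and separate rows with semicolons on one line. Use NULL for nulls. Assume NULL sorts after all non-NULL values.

FULL OUTER JOIN keeps every row from both sides; unmatched rows get NULL for the other side's columns.
Matching on t1.vid = t2.vid. A NULL in a compared column never satisfies the condition.
- t1 row (vid=NULL): no match → kept, t2 columns NULL.
- t1 row (vid=4): no match → kept, t2 columns NULL.
- t1 row (vid=4): no match → kept, t2 columns NULL.
- t1 row (vid=9): no match → kept, t2 columns NULL.
- t1 row (vid=5): no match → kept, t2 columns NULL.
- t1 row (vid=5): no match → kept, t2 columns NULL.
- t1 row (vid=5): no match → kept, t2 columns NULL.
- t1 row (vid=5): no match → kept, t2 columns NULL.
- 7 row(s) from t2 found no t1 partner → padded with NULL.

(4, NULL, NULL); (4, NULL, NULL); (5, NULL, NULL); (5, NULL, NULL); (5, NULL, NULL); (5, NULL, NULL); (9, NULL, NULL); (NULL, 1, 61); (NULL, 1, 91); (NULL, 1, 181); (NULL, 1, 185); (NULL, 3, 190); (NULL, 3, 232); (NULL, NULL, 48); (NULL, NULL, NULL)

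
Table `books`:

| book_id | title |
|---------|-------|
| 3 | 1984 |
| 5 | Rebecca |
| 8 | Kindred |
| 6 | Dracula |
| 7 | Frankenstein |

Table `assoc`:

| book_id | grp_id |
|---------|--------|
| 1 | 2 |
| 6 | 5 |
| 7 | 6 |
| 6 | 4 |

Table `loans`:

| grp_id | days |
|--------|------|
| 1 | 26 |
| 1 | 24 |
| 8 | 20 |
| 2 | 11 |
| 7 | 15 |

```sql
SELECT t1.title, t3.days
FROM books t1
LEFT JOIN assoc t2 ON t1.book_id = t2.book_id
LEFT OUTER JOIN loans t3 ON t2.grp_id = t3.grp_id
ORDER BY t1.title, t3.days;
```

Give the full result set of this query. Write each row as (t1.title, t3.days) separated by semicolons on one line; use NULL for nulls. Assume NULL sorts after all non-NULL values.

Step 1 — t1 LEFT JOIN t2 on book_id → 6 row(s).
Then LEFT JOIN `loans t3` on grp_id: each of those 6 rows is kept; rows whose t2.grp_id has no match in t3 get NULL for t3's columns.

(1984, NULL); (Dracula, NULL); (Dracula, NULL); (Frankenstein, NULL); (Kindred, NULL); (Rebecca, NULL)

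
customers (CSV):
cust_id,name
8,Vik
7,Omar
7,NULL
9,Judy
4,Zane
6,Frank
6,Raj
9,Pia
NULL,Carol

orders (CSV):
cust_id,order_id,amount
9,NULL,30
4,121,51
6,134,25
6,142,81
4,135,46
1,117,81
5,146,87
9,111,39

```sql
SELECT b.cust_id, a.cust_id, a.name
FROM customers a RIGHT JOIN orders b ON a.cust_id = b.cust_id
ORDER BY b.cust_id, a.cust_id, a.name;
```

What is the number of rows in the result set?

12

RIGHT JOIN keeps every row from `orders`; unmatched rows get NULL for `customers`'s columns.
Matching on a.cust_id = b.cust_id. A NULL in a compared column never satisfies the condition.
Matched pairs: 10; unmatched b rows kept: 2.
Total: 10 matched + 2 padded = 12 rows.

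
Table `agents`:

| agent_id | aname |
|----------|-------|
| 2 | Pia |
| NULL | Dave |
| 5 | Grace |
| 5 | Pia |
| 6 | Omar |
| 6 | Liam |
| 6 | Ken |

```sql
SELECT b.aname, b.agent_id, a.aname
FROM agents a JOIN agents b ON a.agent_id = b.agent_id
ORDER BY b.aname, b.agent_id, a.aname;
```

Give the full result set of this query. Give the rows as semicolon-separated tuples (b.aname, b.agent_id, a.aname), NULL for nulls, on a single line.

INNER JOIN keeps only pairs where the ON condition holds.
Matching on a.agent_id = b.agent_id. A NULL in a compared column never satisfies the condition.
- agent_id=2: 1 matching b row(s), so 1 row(s) emitted.
- agent_id=NULL: no matching b row, dropped.
- agent_id=5: 2 matching b row(s), so 2 row(s) emitted.
- agent_id=5: 2 matching b row(s), so 2 row(s) emitted.
- agent_id=6: 3 matching b row(s), so 3 row(s) emitted.
- agent_id=6: 3 matching b row(s), so 3 row(s) emitted.
- agent_id=6: 3 matching b row(s), so 3 row(s) emitted.

(Grace, 5, Grace); (Grace, 5, Pia); (Ken, 6, Ken); (Ken, 6, Liam); (Ken, 6, Omar); (Liam, 6, Ken); (Liam, 6, Liam); (Liam, 6, Omar); (Omar, 6, Ken); (Omar, 6, Liam); (Omar, 6, Omar); (Pia, 2, Pia); (Pia, 5, Grace); (Pia, 5, Pia)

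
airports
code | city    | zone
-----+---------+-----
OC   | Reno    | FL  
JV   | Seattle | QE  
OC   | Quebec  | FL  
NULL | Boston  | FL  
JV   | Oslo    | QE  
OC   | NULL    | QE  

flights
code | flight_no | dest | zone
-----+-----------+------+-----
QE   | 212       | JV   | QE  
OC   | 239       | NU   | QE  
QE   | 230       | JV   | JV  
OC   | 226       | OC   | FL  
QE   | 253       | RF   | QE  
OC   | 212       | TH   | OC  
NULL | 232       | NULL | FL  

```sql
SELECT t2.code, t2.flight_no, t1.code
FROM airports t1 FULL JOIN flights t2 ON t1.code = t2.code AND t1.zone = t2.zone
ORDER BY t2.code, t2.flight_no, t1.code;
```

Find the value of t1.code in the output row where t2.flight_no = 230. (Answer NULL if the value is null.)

NULL

FULL OUTER JOIN keeps every row from both sides; unmatched rows get NULL for the other side's columns.
Matching on t1.code = t2.code AND t1.zone = t2.zone. A NULL in a compared column never satisfies the condition.
Matched pairs: 3; unmatched t1 rows kept: 3; unmatched t2 rows kept: 5.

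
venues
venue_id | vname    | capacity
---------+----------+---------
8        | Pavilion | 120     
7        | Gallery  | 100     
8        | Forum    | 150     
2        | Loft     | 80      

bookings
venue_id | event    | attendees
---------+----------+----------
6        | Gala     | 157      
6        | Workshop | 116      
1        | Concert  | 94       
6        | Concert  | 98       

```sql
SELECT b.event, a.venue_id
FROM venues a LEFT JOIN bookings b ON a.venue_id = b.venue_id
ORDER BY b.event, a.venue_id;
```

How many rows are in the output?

4

LEFT JOIN keeps every row from `venues`; unmatched rows get NULL for `bookings`'s columns.
Matching on a.venue_id = b.venue_id.
- a[0] venue_id=8 → no match; kept with NULLs on the b side.
- a[1] venue_id=7 → no match; kept with NULLs on the b side.
- a[2] venue_id=8 → no match; kept with NULLs on the b side.
- a[3] venue_id=2 → no match; kept with NULLs on the b side.
Total: 0 matched + 4 padded = 4 rows.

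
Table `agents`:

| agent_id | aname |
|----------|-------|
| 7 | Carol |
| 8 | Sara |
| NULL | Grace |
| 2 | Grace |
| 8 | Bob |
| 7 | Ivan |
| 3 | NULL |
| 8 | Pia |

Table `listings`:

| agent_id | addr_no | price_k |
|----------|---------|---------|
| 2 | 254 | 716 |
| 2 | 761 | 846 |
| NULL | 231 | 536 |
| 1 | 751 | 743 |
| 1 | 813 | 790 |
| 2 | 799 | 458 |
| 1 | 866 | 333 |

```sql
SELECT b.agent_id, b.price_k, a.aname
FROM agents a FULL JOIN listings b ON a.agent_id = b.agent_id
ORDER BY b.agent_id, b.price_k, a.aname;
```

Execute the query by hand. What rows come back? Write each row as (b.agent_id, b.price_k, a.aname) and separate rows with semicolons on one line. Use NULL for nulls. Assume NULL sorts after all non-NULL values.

(1, 333, NULL); (1, 743, NULL); (1, 790, NULL); (2, 458, Grace); (2, 716, Grace); (2, 846, Grace); (NULL, 536, NULL); (NULL, NULL, Bob); (NULL, NULL, Carol); (NULL, NULL, Grace); (NULL, NULL, Ivan); (NULL, NULL, Pia); (NULL, NULL, Sara); (NULL, NULL, NULL)

FULL OUTER JOIN keeps every row from both sides; unmatched rows get NULL for the other side's columns.
Matching on a.agent_id = b.agent_id. A NULL in a compared column never satisfies the condition.
- a[0] agent_id=7 → no match; kept with NULLs on the b side.
- a[1] agent_id=8 → no match; kept with NULLs on the b side.
- a[2] agent_id=NULL → no match; kept with NULLs on the b side.
- a[3] agent_id=2 → 3 match(es) in b → 3 row(s).
- a[4] agent_id=8 → no match; kept with NULLs on the b side.
- a[5] agent_id=7 → no match; kept with NULLs on the b side.
- a[6] agent_id=3 → no match; kept with NULLs on the b side.
- a[7] agent_id=8 → no match; kept with NULLs on the b side.
- 4 row(s) from b found no a partner → padded with NULL.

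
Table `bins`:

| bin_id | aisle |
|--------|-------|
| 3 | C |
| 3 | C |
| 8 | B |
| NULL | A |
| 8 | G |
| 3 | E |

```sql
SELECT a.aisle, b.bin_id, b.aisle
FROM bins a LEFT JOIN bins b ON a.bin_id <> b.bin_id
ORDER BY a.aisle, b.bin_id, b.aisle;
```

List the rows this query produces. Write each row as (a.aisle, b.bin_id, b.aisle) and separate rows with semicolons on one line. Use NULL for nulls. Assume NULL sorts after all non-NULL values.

LEFT JOIN keeps every row from `bins a`; unmatched rows get NULL for `bins b`'s columns.
Matching on a.bin_id <> b.bin_id. A NULL in a compared column never satisfies the condition.
- bin_id=3: 2 matching b row(s), so 2 row(s) emitted.
- bin_id=3: 2 matching b row(s), so 2 row(s) emitted.
- bin_id=8: 3 matching b row(s), so 3 row(s) emitted.
- bin_id=NULL: no b row matches, row kept with b columns NULL.
- bin_id=8: 3 matching b row(s), so 3 row(s) emitted.
- bin_id=3: 2 matching b row(s), so 2 row(s) emitted.

(A, NULL, NULL); (B, 3, C); (B, 3, C); (B, 3, E); (C, 8, B); (C, 8, B); (C, 8, G); (C, 8, G); (E, 8, B); (E, 8, G); (G, 3, C); (G, 3, C); (G, 3, E)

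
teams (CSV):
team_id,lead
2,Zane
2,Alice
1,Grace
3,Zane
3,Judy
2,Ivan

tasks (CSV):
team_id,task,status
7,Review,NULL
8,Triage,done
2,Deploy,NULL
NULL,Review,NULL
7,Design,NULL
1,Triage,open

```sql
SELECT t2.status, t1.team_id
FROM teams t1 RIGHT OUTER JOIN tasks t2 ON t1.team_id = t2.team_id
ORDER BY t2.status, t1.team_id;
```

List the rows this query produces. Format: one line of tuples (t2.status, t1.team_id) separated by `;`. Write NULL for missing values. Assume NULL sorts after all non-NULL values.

RIGHT JOIN keeps every row from `tasks`; unmatched rows get NULL for `teams`'s columns.
Matching on t1.team_id = t2.team_id. A NULL in a compared column never satisfies the condition.
Matched pairs: 4; unmatched t2 rows kept: 4.

(done, NULL); (open, 1); (NULL, 2); (NULL, 2); (NULL, 2); (NULL, NULL); (NULL, NULL); (NULL, NULL)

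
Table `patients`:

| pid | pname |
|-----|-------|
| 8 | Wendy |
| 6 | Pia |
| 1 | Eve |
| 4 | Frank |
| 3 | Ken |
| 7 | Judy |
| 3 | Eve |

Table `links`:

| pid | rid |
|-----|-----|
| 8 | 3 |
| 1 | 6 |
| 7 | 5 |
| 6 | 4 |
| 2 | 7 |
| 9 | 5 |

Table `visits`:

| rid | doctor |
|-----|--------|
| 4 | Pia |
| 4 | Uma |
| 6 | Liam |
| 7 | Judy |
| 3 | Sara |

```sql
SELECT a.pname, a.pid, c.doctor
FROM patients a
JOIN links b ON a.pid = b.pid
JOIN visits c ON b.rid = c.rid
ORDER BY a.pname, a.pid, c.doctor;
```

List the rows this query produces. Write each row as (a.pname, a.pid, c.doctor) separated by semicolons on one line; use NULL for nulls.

Evaluate left to right. First `patients a INNER JOIN links b` on pid: 4 row(s).
Then INNER JOIN `visits c` on rid: keep only rows whose b.rid appears in c.

(Eve, 1, Liam); (Pia, 6, Pia); (Pia, 6, Uma); (Wendy, 8, Sara)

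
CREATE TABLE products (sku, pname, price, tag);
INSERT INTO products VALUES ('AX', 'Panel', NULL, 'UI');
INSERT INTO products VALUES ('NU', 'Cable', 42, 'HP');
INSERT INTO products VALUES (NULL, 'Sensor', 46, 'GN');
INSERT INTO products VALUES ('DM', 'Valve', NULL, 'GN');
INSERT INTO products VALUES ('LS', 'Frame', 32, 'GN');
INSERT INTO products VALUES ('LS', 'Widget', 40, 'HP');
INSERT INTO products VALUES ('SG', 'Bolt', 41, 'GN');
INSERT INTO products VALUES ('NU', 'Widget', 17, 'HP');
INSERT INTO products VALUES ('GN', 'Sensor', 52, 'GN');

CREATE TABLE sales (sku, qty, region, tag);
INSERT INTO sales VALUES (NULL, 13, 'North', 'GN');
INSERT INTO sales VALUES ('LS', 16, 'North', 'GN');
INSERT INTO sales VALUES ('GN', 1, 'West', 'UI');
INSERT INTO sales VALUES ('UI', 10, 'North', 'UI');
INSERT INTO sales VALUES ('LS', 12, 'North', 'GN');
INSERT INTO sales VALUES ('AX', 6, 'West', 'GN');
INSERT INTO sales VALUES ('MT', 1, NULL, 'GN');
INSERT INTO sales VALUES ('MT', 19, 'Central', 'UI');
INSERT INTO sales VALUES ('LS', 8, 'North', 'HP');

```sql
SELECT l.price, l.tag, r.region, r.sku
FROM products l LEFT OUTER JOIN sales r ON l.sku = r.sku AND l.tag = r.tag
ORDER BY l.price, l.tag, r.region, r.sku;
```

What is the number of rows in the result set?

LEFT JOIN keeps every row from `products`; unmatched rows get NULL for `sales`'s columns.
Matching on l.sku = r.sku AND l.tag = r.tag. A NULL in a compared column never satisfies the condition.
- sku=AX, tag=UI: no r row matches, row kept with r columns NULL.
- sku=NU, tag=HP: no r row matches, row kept with r columns NULL.
- sku=NULL, tag=GN: no r row matches, row kept with r columns NULL.
- sku=DM, tag=GN: no r row matches, row kept with r columns NULL.
- sku=LS, tag=GN: 2 matching r row(s), so 2 row(s) emitted.
- sku=LS, tag=HP: 1 matching r row(s), so 1 row(s) emitted.
- sku=SG, tag=GN: no r row matches, row kept with r columns NULL.
- sku=NU, tag=HP: no r row matches, row kept with r columns NULL.
- sku=GN, tag=GN: no r row matches, row kept with r columns NULL.
Total: 3 matched + 7 padded = 10 rows.

10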